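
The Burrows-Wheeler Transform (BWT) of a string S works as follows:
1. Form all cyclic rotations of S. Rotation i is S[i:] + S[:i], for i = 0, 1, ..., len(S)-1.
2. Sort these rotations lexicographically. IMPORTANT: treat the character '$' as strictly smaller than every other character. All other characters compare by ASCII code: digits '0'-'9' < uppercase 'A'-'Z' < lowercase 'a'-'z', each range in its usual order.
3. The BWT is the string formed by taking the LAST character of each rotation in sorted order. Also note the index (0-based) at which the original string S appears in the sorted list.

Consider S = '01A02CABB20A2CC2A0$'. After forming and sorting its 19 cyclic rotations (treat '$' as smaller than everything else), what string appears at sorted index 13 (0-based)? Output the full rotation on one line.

All 19 rotations (rotation i = S[i:]+S[:i]):
  rot[0] = 01A02CABB20A2CC2A0$
  rot[1] = 1A02CABB20A2CC2A0$0
  rot[2] = A02CABB20A2CC2A0$01
  rot[3] = 02CABB20A2CC2A0$01A
  rot[4] = 2CABB20A2CC2A0$01A0
  rot[5] = CABB20A2CC2A0$01A02
  rot[6] = ABB20A2CC2A0$01A02C
  rot[7] = BB20A2CC2A0$01A02CA
  rot[8] = B20A2CC2A0$01A02CAB
  rot[9] = 20A2CC2A0$01A02CABB
  rot[10] = 0A2CC2A0$01A02CABB2
  rot[11] = A2CC2A0$01A02CABB20
  rot[12] = 2CC2A0$01A02CABB20A
  rot[13] = CC2A0$01A02CABB20A2
  rot[14] = C2A0$01A02CABB20A2C
  rot[15] = 2A0$01A02CABB20A2CC
  rot[16] = A0$01A02CABB20A2CC2
  rot[17] = 0$01A02CABB20A2CC2A
  rot[18] = $01A02CABB20A2CC2A0
Sorted (with $ < everything):
  sorted[0] = $01A02CABB20A2CC2A0
  sorted[1] = 0$01A02CABB20A2CC2A
  sorted[2] = 01A02CABB20A2CC2A0$
  sorted[3] = 02CABB20A2CC2A0$01A
  sorted[4] = 0A2CC2A0$01A02CABB2
  sorted[5] = 1A02CABB20A2CC2A0$0
  sorted[6] = 20A2CC2A0$01A02CABB
  sorted[7] = 2A0$01A02CABB20A2CC
  sorted[8] = 2CABB20A2CC2A0$01A0
  sorted[9] = 2CC2A0$01A02CABB20A
  sorted[10] = A0$01A02CABB20A2CC2
  sorted[11] = A02CABB20A2CC2A0$01
  sorted[12] = A2CC2A0$01A02CABB20
  sorted[13] = ABB20A2CC2A0$01A02C
  sorted[14] = B20A2CC2A0$01A02CAB
  sorted[15] = BB20A2CC2A0$01A02CA
  sorted[16] = C2A0$01A02CABB20A2C
  sorted[17] = CABB20A2CC2A0$01A02
  sorted[18] = CC2A0$01A02CABB20A2
sorted[13] = ABB20A2CC2A0$01A02C

Answer: ABB20A2CC2A0$01A02C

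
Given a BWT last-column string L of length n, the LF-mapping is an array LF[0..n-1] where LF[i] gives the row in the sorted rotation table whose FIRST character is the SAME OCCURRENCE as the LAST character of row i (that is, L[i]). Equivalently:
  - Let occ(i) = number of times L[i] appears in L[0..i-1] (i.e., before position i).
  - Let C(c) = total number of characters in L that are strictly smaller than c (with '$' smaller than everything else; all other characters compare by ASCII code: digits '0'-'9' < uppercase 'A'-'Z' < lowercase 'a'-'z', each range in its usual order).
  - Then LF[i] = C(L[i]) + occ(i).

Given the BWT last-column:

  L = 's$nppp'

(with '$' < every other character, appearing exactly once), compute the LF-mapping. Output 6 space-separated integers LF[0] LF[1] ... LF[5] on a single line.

Answer: 5 0 1 2 3 4

Derivation:
Char counts: '$':1, 'n':1, 'p':3, 's':1
C (first-col start): C('$')=0, C('n')=1, C('p')=2, C('s')=5
L[0]='s': occ=0, LF[0]=C('s')+0=5+0=5
L[1]='$': occ=0, LF[1]=C('$')+0=0+0=0
L[2]='n': occ=0, LF[2]=C('n')+0=1+0=1
L[3]='p': occ=0, LF[3]=C('p')+0=2+0=2
L[4]='p': occ=1, LF[4]=C('p')+1=2+1=3
L[5]='p': occ=2, LF[5]=C('p')+2=2+2=4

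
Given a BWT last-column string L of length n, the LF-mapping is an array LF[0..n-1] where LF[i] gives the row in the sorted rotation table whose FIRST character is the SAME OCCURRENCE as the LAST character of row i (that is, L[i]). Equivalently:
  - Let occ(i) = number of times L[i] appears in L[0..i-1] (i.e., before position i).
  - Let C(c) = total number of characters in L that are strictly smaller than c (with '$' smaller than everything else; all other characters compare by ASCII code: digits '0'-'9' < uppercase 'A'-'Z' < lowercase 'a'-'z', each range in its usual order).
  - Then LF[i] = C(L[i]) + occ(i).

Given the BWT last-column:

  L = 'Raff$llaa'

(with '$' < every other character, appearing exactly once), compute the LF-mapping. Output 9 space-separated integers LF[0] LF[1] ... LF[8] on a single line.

Char counts: '$':1, 'R':1, 'a':3, 'f':2, 'l':2
C (first-col start): C('$')=0, C('R')=1, C('a')=2, C('f')=5, C('l')=7
L[0]='R': occ=0, LF[0]=C('R')+0=1+0=1
L[1]='a': occ=0, LF[1]=C('a')+0=2+0=2
L[2]='f': occ=0, LF[2]=C('f')+0=5+0=5
L[3]='f': occ=1, LF[3]=C('f')+1=5+1=6
L[4]='$': occ=0, LF[4]=C('$')+0=0+0=0
L[5]='l': occ=0, LF[5]=C('l')+0=7+0=7
L[6]='l': occ=1, LF[6]=C('l')+1=7+1=8
L[7]='a': occ=1, LF[7]=C('a')+1=2+1=3
L[8]='a': occ=2, LF[8]=C('a')+2=2+2=4

Answer: 1 2 5 6 0 7 8 3 4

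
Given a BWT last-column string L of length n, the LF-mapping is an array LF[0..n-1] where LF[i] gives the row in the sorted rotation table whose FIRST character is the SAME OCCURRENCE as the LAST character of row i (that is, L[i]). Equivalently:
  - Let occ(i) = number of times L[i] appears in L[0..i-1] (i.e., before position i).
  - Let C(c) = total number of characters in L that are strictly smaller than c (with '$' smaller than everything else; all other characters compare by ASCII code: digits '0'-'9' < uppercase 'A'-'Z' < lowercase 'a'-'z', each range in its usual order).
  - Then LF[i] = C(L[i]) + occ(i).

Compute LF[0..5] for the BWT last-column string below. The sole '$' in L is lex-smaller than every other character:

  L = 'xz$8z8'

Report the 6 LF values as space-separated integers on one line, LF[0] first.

Answer: 3 4 0 1 5 2

Derivation:
Char counts: '$':1, '8':2, 'x':1, 'z':2
C (first-col start): C('$')=0, C('8')=1, C('x')=3, C('z')=4
L[0]='x': occ=0, LF[0]=C('x')+0=3+0=3
L[1]='z': occ=0, LF[1]=C('z')+0=4+0=4
L[2]='$': occ=0, LF[2]=C('$')+0=0+0=0
L[3]='8': occ=0, LF[3]=C('8')+0=1+0=1
L[4]='z': occ=1, LF[4]=C('z')+1=4+1=5
L[5]='8': occ=1, LF[5]=C('8')+1=1+1=2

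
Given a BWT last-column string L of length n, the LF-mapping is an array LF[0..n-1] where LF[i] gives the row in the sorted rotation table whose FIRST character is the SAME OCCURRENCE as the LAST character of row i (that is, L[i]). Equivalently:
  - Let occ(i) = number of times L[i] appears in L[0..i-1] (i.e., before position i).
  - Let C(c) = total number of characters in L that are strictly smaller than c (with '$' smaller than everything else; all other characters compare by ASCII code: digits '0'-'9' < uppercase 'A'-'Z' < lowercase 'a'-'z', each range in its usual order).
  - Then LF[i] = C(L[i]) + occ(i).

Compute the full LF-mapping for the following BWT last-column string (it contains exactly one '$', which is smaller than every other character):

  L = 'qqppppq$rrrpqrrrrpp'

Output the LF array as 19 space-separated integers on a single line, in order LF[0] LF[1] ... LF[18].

Char counts: '$':1, 'p':7, 'q':4, 'r':7
C (first-col start): C('$')=0, C('p')=1, C('q')=8, C('r')=12
L[0]='q': occ=0, LF[0]=C('q')+0=8+0=8
L[1]='q': occ=1, LF[1]=C('q')+1=8+1=9
L[2]='p': occ=0, LF[2]=C('p')+0=1+0=1
L[3]='p': occ=1, LF[3]=C('p')+1=1+1=2
L[4]='p': occ=2, LF[4]=C('p')+2=1+2=3
L[5]='p': occ=3, LF[5]=C('p')+3=1+3=4
L[6]='q': occ=2, LF[6]=C('q')+2=8+2=10
L[7]='$': occ=0, LF[7]=C('$')+0=0+0=0
L[8]='r': occ=0, LF[8]=C('r')+0=12+0=12
L[9]='r': occ=1, LF[9]=C('r')+1=12+1=13
L[10]='r': occ=2, LF[10]=C('r')+2=12+2=14
L[11]='p': occ=4, LF[11]=C('p')+4=1+4=5
L[12]='q': occ=3, LF[12]=C('q')+3=8+3=11
L[13]='r': occ=3, LF[13]=C('r')+3=12+3=15
L[14]='r': occ=4, LF[14]=C('r')+4=12+4=16
L[15]='r': occ=5, LF[15]=C('r')+5=12+5=17
L[16]='r': occ=6, LF[16]=C('r')+6=12+6=18
L[17]='p': occ=5, LF[17]=C('p')+5=1+5=6
L[18]='p': occ=6, LF[18]=C('p')+6=1+6=7

Answer: 8 9 1 2 3 4 10 0 12 13 14 5 11 15 16 17 18 6 7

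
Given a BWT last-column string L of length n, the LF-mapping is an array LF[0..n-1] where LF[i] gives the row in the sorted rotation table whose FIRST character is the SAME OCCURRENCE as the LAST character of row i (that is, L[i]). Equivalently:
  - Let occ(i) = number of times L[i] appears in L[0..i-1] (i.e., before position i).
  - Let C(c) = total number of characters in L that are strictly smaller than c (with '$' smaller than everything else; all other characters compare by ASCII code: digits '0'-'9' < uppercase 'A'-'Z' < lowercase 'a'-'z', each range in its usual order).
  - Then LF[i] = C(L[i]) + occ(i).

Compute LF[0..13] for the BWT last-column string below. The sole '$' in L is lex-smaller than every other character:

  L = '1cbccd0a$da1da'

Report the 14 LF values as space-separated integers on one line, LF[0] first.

Char counts: '$':1, '0':1, '1':2, 'a':3, 'b':1, 'c':3, 'd':3
C (first-col start): C('$')=0, C('0')=1, C('1')=2, C('a')=4, C('b')=7, C('c')=8, C('d')=11
L[0]='1': occ=0, LF[0]=C('1')+0=2+0=2
L[1]='c': occ=0, LF[1]=C('c')+0=8+0=8
L[2]='b': occ=0, LF[2]=C('b')+0=7+0=7
L[3]='c': occ=1, LF[3]=C('c')+1=8+1=9
L[4]='c': occ=2, LF[4]=C('c')+2=8+2=10
L[5]='d': occ=0, LF[5]=C('d')+0=11+0=11
L[6]='0': occ=0, LF[6]=C('0')+0=1+0=1
L[7]='a': occ=0, LF[7]=C('a')+0=4+0=4
L[8]='$': occ=0, LF[8]=C('$')+0=0+0=0
L[9]='d': occ=1, LF[9]=C('d')+1=11+1=12
L[10]='a': occ=1, LF[10]=C('a')+1=4+1=5
L[11]='1': occ=1, LF[11]=C('1')+1=2+1=3
L[12]='d': occ=2, LF[12]=C('d')+2=11+2=13
L[13]='a': occ=2, LF[13]=C('a')+2=4+2=6

Answer: 2 8 7 9 10 11 1 4 0 12 5 3 13 6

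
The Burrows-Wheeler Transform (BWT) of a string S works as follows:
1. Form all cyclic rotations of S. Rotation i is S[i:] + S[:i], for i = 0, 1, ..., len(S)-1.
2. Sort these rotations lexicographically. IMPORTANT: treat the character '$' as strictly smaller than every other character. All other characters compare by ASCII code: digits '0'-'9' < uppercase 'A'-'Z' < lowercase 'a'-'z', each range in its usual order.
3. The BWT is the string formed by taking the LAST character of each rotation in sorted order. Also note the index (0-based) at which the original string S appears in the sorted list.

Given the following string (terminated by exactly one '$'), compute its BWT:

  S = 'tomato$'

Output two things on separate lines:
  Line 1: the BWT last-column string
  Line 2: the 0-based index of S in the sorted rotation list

All 7 rotations (rotation i = S[i:]+S[:i]):
  rot[0] = tomato$
  rot[1] = omato$t
  rot[2] = mato$to
  rot[3] = ato$tom
  rot[4] = to$toma
  rot[5] = o$tomat
  rot[6] = $tomato
Sorted (with $ < everything):
  sorted[0] = $tomato  (last char: 'o')
  sorted[1] = ato$tom  (last char: 'm')
  sorted[2] = mato$to  (last char: 'o')
  sorted[3] = o$tomat  (last char: 't')
  sorted[4] = omato$t  (last char: 't')
  sorted[5] = to$toma  (last char: 'a')
  sorted[6] = tomato$  (last char: '$')
Last column: omotta$
Original string S is at sorted index 6

Answer: omotta$
6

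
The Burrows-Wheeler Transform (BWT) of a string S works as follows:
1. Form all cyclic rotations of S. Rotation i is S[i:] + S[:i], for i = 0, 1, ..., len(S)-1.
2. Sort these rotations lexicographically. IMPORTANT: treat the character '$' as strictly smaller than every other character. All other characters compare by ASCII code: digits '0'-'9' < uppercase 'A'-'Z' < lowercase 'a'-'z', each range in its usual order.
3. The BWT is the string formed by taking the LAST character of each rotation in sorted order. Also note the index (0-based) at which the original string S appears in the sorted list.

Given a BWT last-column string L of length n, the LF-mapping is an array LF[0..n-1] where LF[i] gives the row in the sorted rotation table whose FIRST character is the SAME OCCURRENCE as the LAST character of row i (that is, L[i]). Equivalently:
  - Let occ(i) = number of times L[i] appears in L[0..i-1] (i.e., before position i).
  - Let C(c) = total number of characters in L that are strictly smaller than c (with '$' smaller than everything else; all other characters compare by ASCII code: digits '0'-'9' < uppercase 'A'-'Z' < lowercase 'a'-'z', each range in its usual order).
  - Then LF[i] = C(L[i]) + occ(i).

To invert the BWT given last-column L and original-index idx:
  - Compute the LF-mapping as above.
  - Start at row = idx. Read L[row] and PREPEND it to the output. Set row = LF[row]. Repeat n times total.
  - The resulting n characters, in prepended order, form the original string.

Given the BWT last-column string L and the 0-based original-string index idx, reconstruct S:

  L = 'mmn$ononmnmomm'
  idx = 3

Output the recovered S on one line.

LF mapping: 1 2 7 0 11 8 12 9 3 10 4 13 5 6
Walk LF starting at row 3, prepending L[row]:
  step 1: row=3, L[3]='$', prepend. Next row=LF[3]=0
  step 2: row=0, L[0]='m', prepend. Next row=LF[0]=1
  step 3: row=1, L[1]='m', prepend. Next row=LF[1]=2
  step 4: row=2, L[2]='n', prepend. Next row=LF[2]=7
  step 5: row=7, L[7]='n', prepend. Next row=LF[7]=9
  step 6: row=9, L[9]='n', prepend. Next row=LF[9]=10
  step 7: row=10, L[10]='m', prepend. Next row=LF[10]=4
  step 8: row=4, L[4]='o', prepend. Next row=LF[4]=11
  step 9: row=11, L[11]='o', prepend. Next row=LF[11]=13
  step 10: row=13, L[13]='m', prepend. Next row=LF[13]=6
  step 11: row=6, L[6]='o', prepend. Next row=LF[6]=12
  step 12: row=12, L[12]='m', prepend. Next row=LF[12]=5
  step 13: row=5, L[5]='n', prepend. Next row=LF[5]=8
  step 14: row=8, L[8]='m', prepend. Next row=LF[8]=3
Reversed output: mnmomoomnnnmm$

Answer: mnmomoomnnnmm$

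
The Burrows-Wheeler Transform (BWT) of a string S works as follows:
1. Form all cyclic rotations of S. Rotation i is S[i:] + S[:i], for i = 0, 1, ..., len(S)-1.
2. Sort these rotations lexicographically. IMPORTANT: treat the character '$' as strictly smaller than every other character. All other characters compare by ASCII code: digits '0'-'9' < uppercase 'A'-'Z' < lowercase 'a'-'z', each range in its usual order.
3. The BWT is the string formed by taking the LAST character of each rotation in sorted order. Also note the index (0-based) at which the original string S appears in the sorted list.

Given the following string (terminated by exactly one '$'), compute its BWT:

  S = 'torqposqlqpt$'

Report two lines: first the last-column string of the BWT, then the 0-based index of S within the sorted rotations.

All 13 rotations (rotation i = S[i:]+S[:i]):
  rot[0] = torqposqlqpt$
  rot[1] = orqposqlqpt$t
  rot[2] = rqposqlqpt$to
  rot[3] = qposqlqpt$tor
  rot[4] = posqlqpt$torq
  rot[5] = osqlqpt$torqp
  rot[6] = sqlqpt$torqpo
  rot[7] = qlqpt$torqpos
  rot[8] = lqpt$torqposq
  rot[9] = qpt$torqposql
  rot[10] = pt$torqposqlq
  rot[11] = t$torqposqlqp
  rot[12] = $torqposqlqpt
Sorted (with $ < everything):
  sorted[0] = $torqposqlqpt  (last char: 't')
  sorted[1] = lqpt$torqposq  (last char: 'q')
  sorted[2] = orqposqlqpt$t  (last char: 't')
  sorted[3] = osqlqpt$torqp  (last char: 'p')
  sorted[4] = posqlqpt$torq  (last char: 'q')
  sorted[5] = pt$torqposqlq  (last char: 'q')
  sorted[6] = qlqpt$torqpos  (last char: 's')
  sorted[7] = qposqlqpt$tor  (last char: 'r')
  sorted[8] = qpt$torqposql  (last char: 'l')
  sorted[9] = rqposqlqpt$to  (last char: 'o')
  sorted[10] = sqlqpt$torqpo  (last char: 'o')
  sorted[11] = t$torqposqlqp  (last char: 'p')
  sorted[12] = torqposqlqpt$  (last char: '$')
Last column: tqtpqqsrloop$
Original string S is at sorted index 12

Answer: tqtpqqsrloop$
12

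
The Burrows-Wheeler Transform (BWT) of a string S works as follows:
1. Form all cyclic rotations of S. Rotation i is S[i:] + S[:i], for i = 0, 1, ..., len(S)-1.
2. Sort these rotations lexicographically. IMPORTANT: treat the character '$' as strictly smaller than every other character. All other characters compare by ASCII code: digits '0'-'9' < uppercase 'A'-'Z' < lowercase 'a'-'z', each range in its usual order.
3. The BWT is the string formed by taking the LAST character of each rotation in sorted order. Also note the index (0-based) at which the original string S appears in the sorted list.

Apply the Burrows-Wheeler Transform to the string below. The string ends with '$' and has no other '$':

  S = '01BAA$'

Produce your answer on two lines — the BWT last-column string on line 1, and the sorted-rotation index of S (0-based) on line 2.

All 6 rotations (rotation i = S[i:]+S[:i]):
  rot[0] = 01BAA$
  rot[1] = 1BAA$0
  rot[2] = BAA$01
  rot[3] = AA$01B
  rot[4] = A$01BA
  rot[5] = $01BAA
Sorted (with $ < everything):
  sorted[0] = $01BAA  (last char: 'A')
  sorted[1] = 01BAA$  (last char: '$')
  sorted[2] = 1BAA$0  (last char: '0')
  sorted[3] = A$01BA  (last char: 'A')
  sorted[4] = AA$01B  (last char: 'B')
  sorted[5] = BAA$01  (last char: '1')
Last column: A$0AB1
Original string S is at sorted index 1

Answer: A$0AB1
1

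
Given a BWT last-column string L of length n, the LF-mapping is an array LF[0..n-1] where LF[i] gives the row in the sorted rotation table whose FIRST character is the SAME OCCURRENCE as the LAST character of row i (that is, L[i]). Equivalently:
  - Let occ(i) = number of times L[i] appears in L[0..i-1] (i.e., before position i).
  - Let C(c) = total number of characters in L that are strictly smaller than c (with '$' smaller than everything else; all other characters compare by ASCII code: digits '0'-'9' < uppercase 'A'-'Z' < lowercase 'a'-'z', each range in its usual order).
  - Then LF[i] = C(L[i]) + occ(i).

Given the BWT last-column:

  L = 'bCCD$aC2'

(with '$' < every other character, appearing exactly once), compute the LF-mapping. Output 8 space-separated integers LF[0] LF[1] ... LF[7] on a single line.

Answer: 7 2 3 5 0 6 4 1

Derivation:
Char counts: '$':1, '2':1, 'C':3, 'D':1, 'a':1, 'b':1
C (first-col start): C('$')=0, C('2')=1, C('C')=2, C('D')=5, C('a')=6, C('b')=7
L[0]='b': occ=0, LF[0]=C('b')+0=7+0=7
L[1]='C': occ=0, LF[1]=C('C')+0=2+0=2
L[2]='C': occ=1, LF[2]=C('C')+1=2+1=3
L[3]='D': occ=0, LF[3]=C('D')+0=5+0=5
L[4]='$': occ=0, LF[4]=C('$')+0=0+0=0
L[5]='a': occ=0, LF[5]=C('a')+0=6+0=6
L[6]='C': occ=2, LF[6]=C('C')+2=2+2=4
L[7]='2': occ=0, LF[7]=C('2')+0=1+0=1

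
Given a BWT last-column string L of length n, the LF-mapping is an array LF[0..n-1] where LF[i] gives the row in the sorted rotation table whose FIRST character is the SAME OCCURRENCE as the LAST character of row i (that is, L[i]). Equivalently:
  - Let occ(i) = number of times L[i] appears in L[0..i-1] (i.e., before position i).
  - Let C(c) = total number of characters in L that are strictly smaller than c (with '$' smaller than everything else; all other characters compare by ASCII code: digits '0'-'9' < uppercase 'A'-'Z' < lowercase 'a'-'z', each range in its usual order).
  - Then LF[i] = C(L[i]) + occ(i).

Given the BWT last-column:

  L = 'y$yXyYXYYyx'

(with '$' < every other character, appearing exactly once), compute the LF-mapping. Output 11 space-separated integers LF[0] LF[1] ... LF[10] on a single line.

Char counts: '$':1, 'X':2, 'Y':3, 'x':1, 'y':4
C (first-col start): C('$')=0, C('X')=1, C('Y')=3, C('x')=6, C('y')=7
L[0]='y': occ=0, LF[0]=C('y')+0=7+0=7
L[1]='$': occ=0, LF[1]=C('$')+0=0+0=0
L[2]='y': occ=1, LF[2]=C('y')+1=7+1=8
L[3]='X': occ=0, LF[3]=C('X')+0=1+0=1
L[4]='y': occ=2, LF[4]=C('y')+2=7+2=9
L[5]='Y': occ=0, LF[5]=C('Y')+0=3+0=3
L[6]='X': occ=1, LF[6]=C('X')+1=1+1=2
L[7]='Y': occ=1, LF[7]=C('Y')+1=3+1=4
L[8]='Y': occ=2, LF[8]=C('Y')+2=3+2=5
L[9]='y': occ=3, LF[9]=C('y')+3=7+3=10
L[10]='x': occ=0, LF[10]=C('x')+0=6+0=6

Answer: 7 0 8 1 9 3 2 4 5 10 6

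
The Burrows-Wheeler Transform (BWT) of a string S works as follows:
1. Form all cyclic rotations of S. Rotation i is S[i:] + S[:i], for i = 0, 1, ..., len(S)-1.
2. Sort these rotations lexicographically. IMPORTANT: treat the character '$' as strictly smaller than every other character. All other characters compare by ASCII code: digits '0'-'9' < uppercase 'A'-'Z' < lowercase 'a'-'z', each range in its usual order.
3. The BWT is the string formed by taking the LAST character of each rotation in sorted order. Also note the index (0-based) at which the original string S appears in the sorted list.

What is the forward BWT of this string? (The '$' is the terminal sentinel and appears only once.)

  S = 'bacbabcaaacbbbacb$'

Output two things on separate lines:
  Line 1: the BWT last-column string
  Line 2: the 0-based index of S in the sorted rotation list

Answer: bcabbbaccb$bcabaaa
10

Derivation:
All 18 rotations (rotation i = S[i:]+S[:i]):
  rot[0] = bacbabcaaacbbbacb$
  rot[1] = acbabcaaacbbbacb$b
  rot[2] = cbabcaaacbbbacb$ba
  rot[3] = babcaaacbbbacb$bac
  rot[4] = abcaaacbbbacb$bacb
  rot[5] = bcaaacbbbacb$bacba
  rot[6] = caaacbbbacb$bacbab
  rot[7] = aaacbbbacb$bacbabc
  rot[8] = aacbbbacb$bacbabca
  rot[9] = acbbbacb$bacbabcaa
  rot[10] = cbbbacb$bacbabcaaa
  rot[11] = bbbacb$bacbabcaaac
  rot[12] = bbacb$bacbabcaaacb
  rot[13] = bacb$bacbabcaaacbb
  rot[14] = acb$bacbabcaaacbbb
  rot[15] = cb$bacbabcaaacbbba
  rot[16] = b$bacbabcaaacbbbac
  rot[17] = $bacbabcaaacbbbacb
Sorted (with $ < everything):
  sorted[0] = $bacbabcaaacbbbacb  (last char: 'b')
  sorted[1] = aaacbbbacb$bacbabc  (last char: 'c')
  sorted[2] = aacbbbacb$bacbabca  (last char: 'a')
  sorted[3] = abcaaacbbbacb$bacb  (last char: 'b')
  sorted[4] = acb$bacbabcaaacbbb  (last char: 'b')
  sorted[5] = acbabcaaacbbbacb$b  (last char: 'b')
  sorted[6] = acbbbacb$bacbabcaa  (last char: 'a')
  sorted[7] = b$bacbabcaaacbbbac  (last char: 'c')
  sorted[8] = babcaaacbbbacb$bac  (last char: 'c')
  sorted[9] = bacb$bacbabcaaacbb  (last char: 'b')
  sorted[10] = bacbabcaaacbbbacb$  (last char: '$')
  sorted[11] = bbacb$bacbabcaaacb  (last char: 'b')
  sorted[12] = bbbacb$bacbabcaaac  (last char: 'c')
  sorted[13] = bcaaacbbbacb$bacba  (last char: 'a')
  sorted[14] = caaacbbbacb$bacbab  (last char: 'b')
  sorted[15] = cb$bacbabcaaacbbba  (last char: 'a')
  sorted[16] = cbabcaaacbbbacb$ba  (last char: 'a')
  sorted[17] = cbbbacb$bacbabcaaa  (last char: 'a')
Last column: bcabbbaccb$bcabaaa
Original string S is at sorted index 10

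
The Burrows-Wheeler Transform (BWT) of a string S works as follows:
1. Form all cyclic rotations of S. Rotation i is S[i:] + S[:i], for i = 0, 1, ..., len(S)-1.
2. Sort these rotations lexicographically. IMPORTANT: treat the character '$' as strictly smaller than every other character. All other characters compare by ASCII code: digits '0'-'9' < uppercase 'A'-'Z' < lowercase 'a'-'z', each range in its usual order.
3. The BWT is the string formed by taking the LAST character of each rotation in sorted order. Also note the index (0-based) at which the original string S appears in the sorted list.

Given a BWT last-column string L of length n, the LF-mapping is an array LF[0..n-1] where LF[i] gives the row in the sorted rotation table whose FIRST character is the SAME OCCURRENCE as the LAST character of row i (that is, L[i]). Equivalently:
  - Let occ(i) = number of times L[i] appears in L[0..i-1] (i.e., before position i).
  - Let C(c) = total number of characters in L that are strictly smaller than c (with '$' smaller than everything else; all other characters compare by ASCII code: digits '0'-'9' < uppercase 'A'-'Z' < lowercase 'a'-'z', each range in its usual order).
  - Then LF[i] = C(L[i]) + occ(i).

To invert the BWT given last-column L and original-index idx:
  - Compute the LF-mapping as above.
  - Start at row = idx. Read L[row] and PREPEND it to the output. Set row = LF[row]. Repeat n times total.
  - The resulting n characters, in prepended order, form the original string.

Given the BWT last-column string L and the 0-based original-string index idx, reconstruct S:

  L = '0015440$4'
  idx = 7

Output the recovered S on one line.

LF mapping: 1 2 4 8 5 6 3 0 7
Walk LF starting at row 7, prepending L[row]:
  step 1: row=7, L[7]='$', prepend. Next row=LF[7]=0
  step 2: row=0, L[0]='0', prepend. Next row=LF[0]=1
  step 3: row=1, L[1]='0', prepend. Next row=LF[1]=2
  step 4: row=2, L[2]='1', prepend. Next row=LF[2]=4
  step 5: row=4, L[4]='4', prepend. Next row=LF[4]=5
  step 6: row=5, L[5]='4', prepend. Next row=LF[5]=6
  step 7: row=6, L[6]='0', prepend. Next row=LF[6]=3
  step 8: row=3, L[3]='5', prepend. Next row=LF[3]=8
  step 9: row=8, L[8]='4', prepend. Next row=LF[8]=7
Reversed output: 45044100$

Answer: 45044100$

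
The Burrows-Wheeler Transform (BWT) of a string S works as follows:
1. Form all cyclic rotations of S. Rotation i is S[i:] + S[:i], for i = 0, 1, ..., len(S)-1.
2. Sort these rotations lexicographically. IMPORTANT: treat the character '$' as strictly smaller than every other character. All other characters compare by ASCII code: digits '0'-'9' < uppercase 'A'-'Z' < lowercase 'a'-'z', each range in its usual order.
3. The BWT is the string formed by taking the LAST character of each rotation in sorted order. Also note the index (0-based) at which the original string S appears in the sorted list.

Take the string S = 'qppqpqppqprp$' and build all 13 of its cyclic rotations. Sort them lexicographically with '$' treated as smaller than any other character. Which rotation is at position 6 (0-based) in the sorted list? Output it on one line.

Answer: pqprp$qppqpqp

Derivation:
All 13 rotations (rotation i = S[i:]+S[:i]):
  rot[0] = qppqpqppqprp$
  rot[1] = ppqpqppqprp$q
  rot[2] = pqpqppqprp$qp
  rot[3] = qpqppqprp$qpp
  rot[4] = pqppqprp$qppq
  rot[5] = qppqprp$qppqp
  rot[6] = ppqprp$qppqpq
  rot[7] = pqprp$qppqpqp
  rot[8] = qprp$qppqpqpp
  rot[9] = prp$qppqpqppq
  rot[10] = rp$qppqpqppqp
  rot[11] = p$qppqpqppqpr
  rot[12] = $qppqpqppqprp
Sorted (with $ < everything):
  sorted[0] = $qppqpqppqprp
  sorted[1] = p$qppqpqppqpr
  sorted[2] = ppqpqppqprp$q
  sorted[3] = ppqprp$qppqpq
  sorted[4] = pqppqprp$qppq
  sorted[5] = pqpqppqprp$qp
  sorted[6] = pqprp$qppqpqp
  sorted[7] = prp$qppqpqppq
  sorted[8] = qppqpqppqprp$
  sorted[9] = qppqprp$qppqp
  sorted[10] = qpqppqprp$qpp
  sorted[11] = qprp$qppqpqpp
  sorted[12] = rp$qppqpqppqp
sorted[6] = pqprp$qppqpqp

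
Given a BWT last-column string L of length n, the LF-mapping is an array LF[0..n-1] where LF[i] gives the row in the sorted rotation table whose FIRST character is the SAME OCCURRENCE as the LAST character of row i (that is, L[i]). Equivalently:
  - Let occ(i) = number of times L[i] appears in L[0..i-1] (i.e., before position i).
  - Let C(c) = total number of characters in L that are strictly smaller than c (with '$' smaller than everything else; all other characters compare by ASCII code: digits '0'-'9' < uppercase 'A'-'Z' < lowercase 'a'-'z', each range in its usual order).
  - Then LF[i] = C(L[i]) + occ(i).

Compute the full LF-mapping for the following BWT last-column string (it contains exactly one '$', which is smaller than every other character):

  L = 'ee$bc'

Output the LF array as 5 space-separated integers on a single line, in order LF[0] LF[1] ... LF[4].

Char counts: '$':1, 'b':1, 'c':1, 'e':2
C (first-col start): C('$')=0, C('b')=1, C('c')=2, C('e')=3
L[0]='e': occ=0, LF[0]=C('e')+0=3+0=3
L[1]='e': occ=1, LF[1]=C('e')+1=3+1=4
L[2]='$': occ=0, LF[2]=C('$')+0=0+0=0
L[3]='b': occ=0, LF[3]=C('b')+0=1+0=1
L[4]='c': occ=0, LF[4]=C('c')+0=2+0=2

Answer: 3 4 0 1 2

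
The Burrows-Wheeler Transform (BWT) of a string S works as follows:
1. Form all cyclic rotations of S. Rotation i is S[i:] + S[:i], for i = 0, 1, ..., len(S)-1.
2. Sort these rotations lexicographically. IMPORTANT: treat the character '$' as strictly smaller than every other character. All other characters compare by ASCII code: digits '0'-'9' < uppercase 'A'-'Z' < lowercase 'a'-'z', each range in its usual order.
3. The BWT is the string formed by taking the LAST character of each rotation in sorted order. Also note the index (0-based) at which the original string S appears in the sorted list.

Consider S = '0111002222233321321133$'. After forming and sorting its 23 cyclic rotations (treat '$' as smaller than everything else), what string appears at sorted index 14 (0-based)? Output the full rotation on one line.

Answer: 22233321321133$01110022

Derivation:
All 23 rotations (rotation i = S[i:]+S[:i]):
  rot[0] = 0111002222233321321133$
  rot[1] = 111002222233321321133$0
  rot[2] = 11002222233321321133$01
  rot[3] = 1002222233321321133$011
  rot[4] = 002222233321321133$0111
  rot[5] = 02222233321321133$01110
  rot[6] = 2222233321321133$011100
  rot[7] = 222233321321133$0111002
  rot[8] = 22233321321133$01110022
  rot[9] = 2233321321133$011100222
  rot[10] = 233321321133$0111002222
  rot[11] = 33321321133$01110022222
  rot[12] = 3321321133$011100222223
  rot[13] = 321321133$0111002222233
  rot[14] = 21321133$01110022222333
  rot[15] = 1321133$011100222223332
  rot[16] = 321133$0111002222233321
  rot[17] = 21133$01110022222333213
  rot[18] = 1133$011100222223332132
  rot[19] = 133$0111002222233321321
  rot[20] = 33$01110022222333213211
  rot[21] = 3$011100222223332132113
  rot[22] = $0111002222233321321133
Sorted (with $ < everything):
  sorted[0] = $0111002222233321321133
  sorted[1] = 002222233321321133$0111
  sorted[2] = 0111002222233321321133$
  sorted[3] = 02222233321321133$01110
  sorted[4] = 1002222233321321133$011
  sorted[5] = 11002222233321321133$01
  sorted[6] = 111002222233321321133$0
  sorted[7] = 1133$011100222223332132
  sorted[8] = 1321133$011100222223332
  sorted[9] = 133$0111002222233321321
  sorted[10] = 21133$01110022222333213
  sorted[11] = 21321133$01110022222333
  sorted[12] = 2222233321321133$011100
  sorted[13] = 222233321321133$0111002
  sorted[14] = 22233321321133$01110022
  sorted[15] = 2233321321133$011100222
  sorted[16] = 233321321133$0111002222
  sorted[17] = 3$011100222223332132113
  sorted[18] = 321133$0111002222233321
  sorted[19] = 321321133$0111002222233
  sorted[20] = 33$01110022222333213211
  sorted[21] = 3321321133$011100222223
  sorted[22] = 33321321133$01110022222
sorted[14] = 22233321321133$01110022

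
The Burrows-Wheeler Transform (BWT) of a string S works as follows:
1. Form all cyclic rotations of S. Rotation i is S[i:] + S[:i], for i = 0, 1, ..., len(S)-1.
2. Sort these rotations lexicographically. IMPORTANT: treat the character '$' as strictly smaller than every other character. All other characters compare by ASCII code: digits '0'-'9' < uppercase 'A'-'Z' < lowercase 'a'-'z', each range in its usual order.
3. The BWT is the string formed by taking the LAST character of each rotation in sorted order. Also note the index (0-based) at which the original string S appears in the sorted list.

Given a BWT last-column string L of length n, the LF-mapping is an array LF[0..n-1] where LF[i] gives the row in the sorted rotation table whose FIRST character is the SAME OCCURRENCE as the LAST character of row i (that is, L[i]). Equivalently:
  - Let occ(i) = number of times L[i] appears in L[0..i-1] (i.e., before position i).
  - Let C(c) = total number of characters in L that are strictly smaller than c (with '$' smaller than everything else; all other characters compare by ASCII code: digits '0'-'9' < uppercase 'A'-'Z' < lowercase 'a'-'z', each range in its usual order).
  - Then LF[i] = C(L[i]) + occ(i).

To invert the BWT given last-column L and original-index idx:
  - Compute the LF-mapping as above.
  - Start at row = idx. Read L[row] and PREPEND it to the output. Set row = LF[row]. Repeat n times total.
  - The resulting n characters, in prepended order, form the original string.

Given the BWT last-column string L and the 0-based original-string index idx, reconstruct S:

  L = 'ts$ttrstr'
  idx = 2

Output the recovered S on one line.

LF mapping: 5 3 0 6 7 1 4 8 2
Walk LF starting at row 2, prepending L[row]:
  step 1: row=2, L[2]='$', prepend. Next row=LF[2]=0
  step 2: row=0, L[0]='t', prepend. Next row=LF[0]=5
  step 3: row=5, L[5]='r', prepend. Next row=LF[5]=1
  step 4: row=1, L[1]='s', prepend. Next row=LF[1]=3
  step 5: row=3, L[3]='t', prepend. Next row=LF[3]=6
  step 6: row=6, L[6]='s', prepend. Next row=LF[6]=4
  step 7: row=4, L[4]='t', prepend. Next row=LF[4]=7
  step 8: row=7, L[7]='t', prepend. Next row=LF[7]=8
  step 9: row=8, L[8]='r', prepend. Next row=LF[8]=2
Reversed output: rttstsrt$

Answer: rttstsrt$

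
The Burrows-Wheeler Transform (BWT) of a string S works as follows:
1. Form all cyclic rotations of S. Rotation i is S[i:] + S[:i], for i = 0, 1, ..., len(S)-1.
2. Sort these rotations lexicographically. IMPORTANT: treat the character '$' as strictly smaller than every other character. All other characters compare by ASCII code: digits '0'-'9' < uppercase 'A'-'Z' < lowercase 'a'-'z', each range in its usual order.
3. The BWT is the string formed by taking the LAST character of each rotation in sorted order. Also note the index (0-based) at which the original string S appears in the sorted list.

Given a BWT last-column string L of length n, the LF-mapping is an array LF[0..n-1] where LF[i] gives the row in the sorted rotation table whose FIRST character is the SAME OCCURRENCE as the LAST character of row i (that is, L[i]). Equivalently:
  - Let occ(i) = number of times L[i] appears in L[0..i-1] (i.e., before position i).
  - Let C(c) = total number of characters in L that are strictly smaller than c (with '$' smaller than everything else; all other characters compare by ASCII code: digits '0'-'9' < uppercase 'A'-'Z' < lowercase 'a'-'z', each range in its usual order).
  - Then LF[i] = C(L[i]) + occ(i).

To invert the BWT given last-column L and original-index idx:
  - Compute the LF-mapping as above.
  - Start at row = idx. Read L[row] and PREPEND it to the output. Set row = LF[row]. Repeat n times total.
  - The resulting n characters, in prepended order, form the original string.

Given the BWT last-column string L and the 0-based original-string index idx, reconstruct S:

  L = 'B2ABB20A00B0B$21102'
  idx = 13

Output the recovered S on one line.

LF mapping: 14 8 12 15 16 9 1 13 2 3 17 4 18 0 10 6 7 5 11
Walk LF starting at row 13, prepending L[row]:
  step 1: row=13, L[13]='$', prepend. Next row=LF[13]=0
  step 2: row=0, L[0]='B', prepend. Next row=LF[0]=14
  step 3: row=14, L[14]='2', prepend. Next row=LF[14]=10
  step 4: row=10, L[10]='B', prepend. Next row=LF[10]=17
  step 5: row=17, L[17]='0', prepend. Next row=LF[17]=5
  step 6: row=5, L[5]='2', prepend. Next row=LF[5]=9
  step 7: row=9, L[9]='0', prepend. Next row=LF[9]=3
  step 8: row=3, L[3]='B', prepend. Next row=LF[3]=15
  step 9: row=15, L[15]='1', prepend. Next row=LF[15]=6
  step 10: row=6, L[6]='0', prepend. Next row=LF[6]=1
  step 11: row=1, L[1]='2', prepend. Next row=LF[1]=8
  step 12: row=8, L[8]='0', prepend. Next row=LF[8]=2
  step 13: row=2, L[2]='A', prepend. Next row=LF[2]=12
  step 14: row=12, L[12]='B', prepend. Next row=LF[12]=18
  step 15: row=18, L[18]='2', prepend. Next row=LF[18]=11
  step 16: row=11, L[11]='0', prepend. Next row=LF[11]=4
  step 17: row=4, L[4]='B', prepend. Next row=LF[4]=16
  step 18: row=16, L[16]='1', prepend. Next row=LF[16]=7
  step 19: row=7, L[7]='A', prepend. Next row=LF[7]=13
Reversed output: A1B02BA0201B020B2B$

Answer: A1B02BA0201B020B2B$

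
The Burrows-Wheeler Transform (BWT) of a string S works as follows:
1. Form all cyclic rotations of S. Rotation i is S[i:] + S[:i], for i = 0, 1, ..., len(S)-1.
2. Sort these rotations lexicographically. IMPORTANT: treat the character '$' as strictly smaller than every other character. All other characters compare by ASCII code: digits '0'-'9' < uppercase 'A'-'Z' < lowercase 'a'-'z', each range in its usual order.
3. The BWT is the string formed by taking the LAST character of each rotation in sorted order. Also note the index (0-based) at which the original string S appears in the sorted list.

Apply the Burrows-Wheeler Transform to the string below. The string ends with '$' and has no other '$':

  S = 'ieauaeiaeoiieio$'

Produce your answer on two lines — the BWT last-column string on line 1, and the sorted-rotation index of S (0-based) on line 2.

Answer: ouieiaiae$ioeiea
9

Derivation:
All 16 rotations (rotation i = S[i:]+S[:i]):
  rot[0] = ieauaeiaeoiieio$
  rot[1] = eauaeiaeoiieio$i
  rot[2] = auaeiaeoiieio$ie
  rot[3] = uaeiaeoiieio$iea
  rot[4] = aeiaeoiieio$ieau
  rot[5] = eiaeoiieio$ieaua
  rot[6] = iaeoiieio$ieauae
  rot[7] = aeoiieio$ieauaei
  rot[8] = eoiieio$ieauaeia
  rot[9] = oiieio$ieauaeiae
  rot[10] = iieio$ieauaeiaeo
  rot[11] = ieio$ieauaeiaeoi
  rot[12] = eio$ieauaeiaeoii
  rot[13] = io$ieauaeiaeoiie
  rot[14] = o$ieauaeiaeoiiei
  rot[15] = $ieauaeiaeoiieio
Sorted (with $ < everything):
  sorted[0] = $ieauaeiaeoiieio  (last char: 'o')
  sorted[1] = aeiaeoiieio$ieau  (last char: 'u')
  sorted[2] = aeoiieio$ieauaei  (last char: 'i')
  sorted[3] = auaeiaeoiieio$ie  (last char: 'e')
  sorted[4] = eauaeiaeoiieio$i  (last char: 'i')
  sorted[5] = eiaeoiieio$ieaua  (last char: 'a')
  sorted[6] = eio$ieauaeiaeoii  (last char: 'i')
  sorted[7] = eoiieio$ieauaeia  (last char: 'a')
  sorted[8] = iaeoiieio$ieauae  (last char: 'e')
  sorted[9] = ieauaeiaeoiieio$  (last char: '$')
  sorted[10] = ieio$ieauaeiaeoi  (last char: 'i')
  sorted[11] = iieio$ieauaeiaeo  (last char: 'o')
  sorted[12] = io$ieauaeiaeoiie  (last char: 'e')
  sorted[13] = o$ieauaeiaeoiiei  (last char: 'i')
  sorted[14] = oiieio$ieauaeiae  (last char: 'e')
  sorted[15] = uaeiaeoiieio$iea  (last char: 'a')
Last column: ouieiaiae$ioeiea
Original string S is at sorted index 9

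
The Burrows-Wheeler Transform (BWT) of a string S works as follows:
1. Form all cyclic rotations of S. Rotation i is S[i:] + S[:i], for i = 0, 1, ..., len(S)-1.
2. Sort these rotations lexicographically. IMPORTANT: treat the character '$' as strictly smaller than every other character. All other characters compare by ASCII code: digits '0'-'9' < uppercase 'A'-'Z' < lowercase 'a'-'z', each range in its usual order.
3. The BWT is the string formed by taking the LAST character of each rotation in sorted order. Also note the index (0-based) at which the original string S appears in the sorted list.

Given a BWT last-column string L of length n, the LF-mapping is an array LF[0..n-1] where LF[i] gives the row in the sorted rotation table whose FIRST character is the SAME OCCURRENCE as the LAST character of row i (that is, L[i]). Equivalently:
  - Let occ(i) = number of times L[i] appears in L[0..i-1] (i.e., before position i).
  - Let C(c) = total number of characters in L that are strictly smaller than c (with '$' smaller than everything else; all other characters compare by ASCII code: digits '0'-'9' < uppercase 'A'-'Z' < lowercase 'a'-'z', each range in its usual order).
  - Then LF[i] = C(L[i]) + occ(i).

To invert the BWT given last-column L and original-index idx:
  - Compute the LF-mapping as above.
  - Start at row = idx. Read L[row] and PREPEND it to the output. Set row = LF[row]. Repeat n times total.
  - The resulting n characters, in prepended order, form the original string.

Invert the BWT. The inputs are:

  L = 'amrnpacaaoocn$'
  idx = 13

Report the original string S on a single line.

Answer: raccoonpanama$

Derivation:
LF mapping: 1 7 13 8 12 2 5 3 4 10 11 6 9 0
Walk LF starting at row 13, prepending L[row]:
  step 1: row=13, L[13]='$', prepend. Next row=LF[13]=0
  step 2: row=0, L[0]='a', prepend. Next row=LF[0]=1
  step 3: row=1, L[1]='m', prepend. Next row=LF[1]=7
  step 4: row=7, L[7]='a', prepend. Next row=LF[7]=3
  step 5: row=3, L[3]='n', prepend. Next row=LF[3]=8
  step 6: row=8, L[8]='a', prepend. Next row=LF[8]=4
  step 7: row=4, L[4]='p', prepend. Next row=LF[4]=12
  step 8: row=12, L[12]='n', prepend. Next row=LF[12]=9
  step 9: row=9, L[9]='o', prepend. Next row=LF[9]=10
  step 10: row=10, L[10]='o', prepend. Next row=LF[10]=11
  step 11: row=11, L[11]='c', prepend. Next row=LF[11]=6
  step 12: row=6, L[6]='c', prepend. Next row=LF[6]=5
  step 13: row=5, L[5]='a', prepend. Next row=LF[5]=2
  step 14: row=2, L[2]='r', prepend. Next row=LF[2]=13
Reversed output: raccoonpanama$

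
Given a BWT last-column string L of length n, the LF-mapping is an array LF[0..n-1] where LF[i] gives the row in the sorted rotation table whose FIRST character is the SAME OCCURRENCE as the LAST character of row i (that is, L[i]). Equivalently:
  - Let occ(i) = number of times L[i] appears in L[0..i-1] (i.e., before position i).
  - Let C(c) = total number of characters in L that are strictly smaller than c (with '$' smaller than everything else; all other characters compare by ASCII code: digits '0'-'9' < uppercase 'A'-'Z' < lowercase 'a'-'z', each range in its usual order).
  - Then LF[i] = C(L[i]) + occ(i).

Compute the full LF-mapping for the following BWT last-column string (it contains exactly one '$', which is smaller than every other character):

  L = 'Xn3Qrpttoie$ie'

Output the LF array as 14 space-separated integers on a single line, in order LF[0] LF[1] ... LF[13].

Char counts: '$':1, '3':1, 'Q':1, 'X':1, 'e':2, 'i':2, 'n':1, 'o':1, 'p':1, 'r':1, 't':2
C (first-col start): C('$')=0, C('3')=1, C('Q')=2, C('X')=3, C('e')=4, C('i')=6, C('n')=8, C('o')=9, C('p')=10, C('r')=11, C('t')=12
L[0]='X': occ=0, LF[0]=C('X')+0=3+0=3
L[1]='n': occ=0, LF[1]=C('n')+0=8+0=8
L[2]='3': occ=0, LF[2]=C('3')+0=1+0=1
L[3]='Q': occ=0, LF[3]=C('Q')+0=2+0=2
L[4]='r': occ=0, LF[4]=C('r')+0=11+0=11
L[5]='p': occ=0, LF[5]=C('p')+0=10+0=10
L[6]='t': occ=0, LF[6]=C('t')+0=12+0=12
L[7]='t': occ=1, LF[7]=C('t')+1=12+1=13
L[8]='o': occ=0, LF[8]=C('o')+0=9+0=9
L[9]='i': occ=0, LF[9]=C('i')+0=6+0=6
L[10]='e': occ=0, LF[10]=C('e')+0=4+0=4
L[11]='$': occ=0, LF[11]=C('$')+0=0+0=0
L[12]='i': occ=1, LF[12]=C('i')+1=6+1=7
L[13]='e': occ=1, LF[13]=C('e')+1=4+1=5

Answer: 3 8 1 2 11 10 12 13 9 6 4 0 7 5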